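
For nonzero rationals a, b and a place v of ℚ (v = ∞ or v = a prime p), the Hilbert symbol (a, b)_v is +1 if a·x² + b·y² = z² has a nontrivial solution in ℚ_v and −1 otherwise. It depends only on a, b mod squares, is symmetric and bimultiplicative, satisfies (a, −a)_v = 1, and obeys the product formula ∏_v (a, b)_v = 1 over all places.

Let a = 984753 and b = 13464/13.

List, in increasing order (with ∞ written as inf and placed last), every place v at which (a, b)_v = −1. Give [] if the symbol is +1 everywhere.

(a, b) ≡ (2233, 4862) mod (ℚ^×)²; places V = {2, 3, 7, 11, 13, 17, 29, ∞}.
(a,b)_∞: sgn(2233)=+, sgn(4862)=+, so +1.
(a,b)_2: α=0, β=3; u≡1, v≡7 (mod 8); ε(u)ε(v)=0·1, αω(v)=0·0, βω(u)=3·0; sum ≡ 0  ⇒  +1.
(a,b)_17: α=0, u≡11; β=1, v≡6 (mod 17); (11|17)=-1, (6|17)=-1; sign (−1)^0·-1^1·-1^0 = -1.
(a,b)_3: α=2, u≡1; β=2, v≡2 (mod 3); (1|3)=+1, (2|3)=-1; sign (−1)^0·+1^2·-1^2 = +1.
(a,b)_7: α=3, u≡1; β=0, v≡4 (mod 7); (1|7)=+1, (4|7)=+1; sign (−1)^0·+1^0·+1^3 = +1.
(a,b)_11: α=1, u≡5; β=1, v≡7 (mod 11); (5|11)=+1, (7|11)=-1; sign (−1)^1·+1^1·-1^1 = +1.
(a,b)_13: α=0, u≡3; β=-1, v≡9 (mod 13); (3|13)=+1, (9|13)=+1; sign (−1)^0·+1^-1·+1^0 = +1.
(a,b)_29: α=1, u≡27; β=0, v≡14 (mod 29); (27|29)=-1, (14|29)=-1; sign (−1)^0·-1^0·-1^1 = -1.
Ram(2233, 4862) = {17, 29}; no ℚ_17-point on the conic.

[17, 29]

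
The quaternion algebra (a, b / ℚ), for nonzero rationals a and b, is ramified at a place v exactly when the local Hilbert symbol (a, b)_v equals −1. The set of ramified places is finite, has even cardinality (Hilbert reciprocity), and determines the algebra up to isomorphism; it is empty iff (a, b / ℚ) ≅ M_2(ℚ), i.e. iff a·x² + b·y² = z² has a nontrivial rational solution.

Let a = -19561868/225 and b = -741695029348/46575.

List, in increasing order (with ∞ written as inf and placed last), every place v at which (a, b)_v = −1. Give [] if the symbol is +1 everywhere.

Mod squares: a ≡ -13547, b ≡ -176111. Check v ∈ {∞, 2, 3, 5, 7, 13, 19, 23, 31, 37}.
v=13: a=13^0·(≡3), b=13^1·(≡1) mod 13; (3|13)=+1, (1|13)=+1; (−1)^{0·1·6}·(+1)^1·(+1)^0 = +1.
v=37: a=37^0·(≡23), b=37^2·(≡34) mod 37; (23|37)=-1, (34|37)=+1; (−1)^{0·2·18}·(-1)^2·(+1)^0 = +1.
v=7: a=7^0·(≡3), b=7^2·(≡2) mod 7; (3|7)=-1, (2|7)=+1; (−1)^{0·2·3}·(-1)^2·(+1)^0 = +1.
v=23: a=23^1·(≡9), b=23^-1·(≡8) mod 23; (9|23)=+1, (8|23)=+1; (−1)^{1·-1·11}·(+1)^-1·(+1)^1 = -1.
v=∞: -13547 < 0 and -176111 < 0  ⇒  (a,b)_∞ = -1.
v=3: a=3^-2·(≡1), b=3^-4·(≡1) mod 3; (1|3)=+1, (1|3)=+1; (−1)^{-2·-4·1}·(+1)^-4·(+1)^-2 = +1.
v=19: a=19^3·(≡7), b=19^3·(≡15) mod 19; (7|19)=+1, (15|19)=-1; (−1)^{3·3·9}·(+1)^3·(-1)^3 = +1.
v=5: a=5^-2·(≡3), b=5^-2·(≡4) mod 5; (3|5)=-1, (4|5)=+1; (−1)^{-2·-2·2}·(-1)^-2·(+1)^-2 = +1.
v=31: a=31^1·(≡1), b=31^1·(≡3) mod 31; (1|31)=+1, (3|31)=-1; (−1)^{1·1·15}·(+1)^1·(-1)^1 = +1.
v=2: v_2(a)=2, v_2(b)=2; units ≡ 5, 1 (mod 8); ε·ε+αω+βω = 0·0+2·0+2·1 ≡ 0  ⇒  (a,b)_2 = +1.
(-13547, -176111 / ℚ) ramifies at {23, ∞}: a division algebra.

[23, inf]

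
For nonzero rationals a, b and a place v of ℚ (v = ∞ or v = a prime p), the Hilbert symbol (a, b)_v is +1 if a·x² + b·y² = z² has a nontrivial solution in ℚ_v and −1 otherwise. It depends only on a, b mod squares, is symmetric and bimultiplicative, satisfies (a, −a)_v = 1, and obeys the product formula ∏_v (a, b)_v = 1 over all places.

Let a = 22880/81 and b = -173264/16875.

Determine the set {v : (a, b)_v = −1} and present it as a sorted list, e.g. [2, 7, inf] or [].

(a, b) ≡ (1430, -663) mod (ℚ^×)²; places V = {2, 3, 5, 7, 11, 13, 17, ∞}.
(a,b)_2: α=5, β=4; u≡3, v≡1 (mod 8); ε(u)ε(v)=1·0, αω(v)=5·0, βω(u)=4·1; sum ≡ 0  ⇒  +1.
(a,b)_∞: sgn(1430)=+, sgn(-663)=−, so +1.
(a,b)_13: α=1, u≡6; β=1, v≡10 (mod 13); (6|13)=-1, (10|13)=+1; sign (−1)^0·-1^1·+1^1 = -1.
(a,b)_17: α=0, u≡9; β=1, v≡10 (mod 17); (9|17)=+1, (10|17)=-1; sign (−1)^0·+1^1·-1^0 = +1.
(a,b)_11: α=1, u≡3; β=0, v≡8 (mod 11); (3|11)=+1, (8|11)=-1; sign (−1)^0·+1^0·-1^1 = -1.
(a,b)_7: α=0, u≡1; β=2, v≡4 (mod 7); (1|7)=+1, (4|7)=+1; sign (−1)^0·+1^2·+1^0 = +1.
(a,b)_5: α=1, u≡1; β=-4, v≡3 (mod 5); (1|5)=+1, (3|5)=-1; sign (−1)^0·+1^-4·-1^1 = -1.
(a,b)_3: α=-4, u≡2; β=-3, v≡1 (mod 3); (2|3)=-1, (1|3)=+1; sign (−1)^0·-1^-3·+1^-4 = -1.
|Ram(1430, -663)| = 4, even; anisotropic at {3, 5, 11, 13}.

[3, 5, 11, 13]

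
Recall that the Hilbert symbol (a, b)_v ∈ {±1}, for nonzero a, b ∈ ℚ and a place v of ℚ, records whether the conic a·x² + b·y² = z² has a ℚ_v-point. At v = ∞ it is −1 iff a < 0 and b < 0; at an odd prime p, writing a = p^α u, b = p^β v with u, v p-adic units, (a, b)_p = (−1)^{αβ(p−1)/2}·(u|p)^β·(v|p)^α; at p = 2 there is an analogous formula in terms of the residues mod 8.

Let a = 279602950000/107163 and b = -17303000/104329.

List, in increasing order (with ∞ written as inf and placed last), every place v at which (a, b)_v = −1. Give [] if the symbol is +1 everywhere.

(a, b) ≡ (165, -1430) mod (ℚ^×)²; places V = {2, 3, 5, 7, 11, 13, 17, 19, 23, 31, ∞}.
(a,b)_13: α=0, u≡9; β=1, v≡11 (mod 13); (9|13)=+1, (11|13)=-1; sign (−1)^0·+1^1·-1^0 = +1.
(a,b)_7: α=-2, u≡1; β=0, v≡6 (mod 7); (1|7)=+1, (6|7)=-1; sign (−1)^0·+1^0·-1^-2 = +1.
(a,b)_∞: sgn(165)=+, sgn(-1430)=−, so +1.
(a,b)_23: α=2, u≡3; β=0, v≡15 (mod 23); (3|23)=+1, (15|23)=-1; sign (−1)^0·+1^0·-1^2 = +1.
(a,b)_3: α=-7, u≡1; β=0, v≡1 (mod 3); (1|3)=+1, (1|3)=+1; sign (−1)^0·+1^0·+1^-7 = +1.
(a,b)_5: α=5, u≡3; β=3, v≡4 (mod 5); (3|5)=-1, (4|5)=+1; sign (−1)^0·-1^3·+1^5 = -1.
(a,b)_11: α=1, u≡9; β=3, v≡7 (mod 11); (9|11)=+1, (7|11)=-1; sign (−1)^1·+1^3·-1^1 = +1.
(a,b)_19: α=0, u≡18; β=-2, v≡18 (mod 19); (18|19)=-1, (18|19)=-1; sign (−1)^0·-1^-2·-1^0 = +1.
(a,b)_31: α=2, u≡1; β=0, v≡6 (mod 31); (1|31)=+1, (6|31)=-1; sign (−1)^0·+1^0·-1^2 = +1.
(a,b)_17: α=0, u≡7; β=-2, v≡2 (mod 17); (7|17)=-1, (2|17)=+1; sign (−1)^0·-1^-2·+1^0 = +1.
(a,b)_2: α=4, β=3; u≡5, v≡5 (mod 8); ε(u)ε(v)=0·0, αω(v)=4·1, βω(u)=3·1; sum ≡ 1  ⇒  -1.
(165, -1430 / ℚ) ramifies at {2, 5}: a division algebra.

[2, 5]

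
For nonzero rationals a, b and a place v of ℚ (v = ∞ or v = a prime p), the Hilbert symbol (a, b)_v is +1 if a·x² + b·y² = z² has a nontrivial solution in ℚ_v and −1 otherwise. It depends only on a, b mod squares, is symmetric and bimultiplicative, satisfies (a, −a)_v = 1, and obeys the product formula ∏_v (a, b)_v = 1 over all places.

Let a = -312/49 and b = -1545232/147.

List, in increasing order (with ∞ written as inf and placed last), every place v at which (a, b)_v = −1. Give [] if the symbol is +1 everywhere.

[2, 17, 23, inf]

Mod squares: a ≡ -78, b ≡ -289731. Check v ∈ {∞, 2, 3, 7, 13, 17, 19, 23}.
v=19: a=19^0·(≡1), b=19^1·(≡13) mod 19; (1|19)=+1, (13|19)=-1; (−1)^{0·1·9}·(+1)^1·(-1)^0 = +1.
v=7: a=7^-2·(≡3), b=7^-2·(≡6) mod 7; (3|7)=-1, (6|7)=-1; (−1)^{-2·-2·3}·(-1)^-2·(-1)^-2 = +1.
v=∞: -78 < 0 and -289731 < 0  ⇒  (a,b)_∞ = -1.
v=3: a=3^1·(≡1), b=3^-1·(≡2) mod 3; (1|3)=+1, (2|3)=-1; (−1)^{1·-1·1}·(+1)^-1·(-1)^1 = +1.
v=2: v_2(a)=3, v_2(b)=4; units ≡ 1, 5 (mod 8); ε·ε+αω+βω = 0·0+3·1+4·0 ≡ 1  ⇒  (a,b)_2 = -1.
v=13: a=13^1·(≡8), b=13^1·(≡2) mod 13; (8|13)=-1, (2|13)=-1; (−1)^{1·1·6}·(-1)^1·(-1)^1 = +1.
v=23: a=23^0·(≡11), b=23^1·(≡5) mod 23; (11|23)=-1, (5|23)=-1; (−1)^{0·1·11}·(-1)^1·(-1)^0 = -1.
v=17: a=17^0·(≡3), b=17^1·(≡8) mod 17; (3|17)=-1, (8|17)=+1; (−1)^{0·1·8}·(-1)^1·(+1)^0 = -1.
|Ram(-78, -289731)| = 4, even; anisotropic at {2, 17, 23, ∞}.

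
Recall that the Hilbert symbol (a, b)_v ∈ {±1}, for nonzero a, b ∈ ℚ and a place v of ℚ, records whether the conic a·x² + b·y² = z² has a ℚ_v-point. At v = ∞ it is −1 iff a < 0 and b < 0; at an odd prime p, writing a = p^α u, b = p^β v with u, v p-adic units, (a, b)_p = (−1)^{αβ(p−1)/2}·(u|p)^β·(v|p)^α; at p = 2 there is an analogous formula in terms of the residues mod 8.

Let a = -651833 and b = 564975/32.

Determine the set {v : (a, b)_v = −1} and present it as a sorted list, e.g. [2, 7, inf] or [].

[2, 7]

Mod squares: a ≡ -3857, b ≡ 62. Check v ∈ {∞, 2, 3, 5, 7, 13, 19, 29, 31}.
v=7: a=7^1·(≡2), b=7^0·(≡3) mod 7; (2|7)=+1, (3|7)=-1; (−1)^{1·0·3}·(+1)^0·(-1)^1 = -1.
v=5: a=5^0·(≡2), b=5^2·(≡2) mod 5; (2|5)=-1, (2|5)=-1; (−1)^{0·2·2}·(-1)^2·(-1)^0 = +1.
v=3: a=3^0·(≡1), b=3^6·(≡2) mod 3; (1|3)=+1, (2|3)=-1; (−1)^{0·6·1}·(+1)^6·(-1)^0 = +1.
v=2: v_2(a)=0, v_2(b)=-5; units ≡ 7, 7 (mod 8); ε·ε+αω+βω = 1·1+0·0+-5·0 ≡ 1  ⇒  (a,b)_2 = -1.
v=13: a=13^2·(≡4), b=13^0·(≡10) mod 13; (4|13)=+1, (10|13)=+1; (−1)^{2·0·6}·(+1)^0·(+1)^2 = +1.
v=∞: -3857 < 0 and 62 > 0  ⇒  (a,b)_∞ = +1.
v=31: a=31^0·(≡4), b=31^1·(≡28) mod 31; (4|31)=+1, (28|31)=+1; (−1)^{0·1·15}·(+1)^1·(+1)^0 = +1.
v=29: a=29^1·(≡27), b=29^0·(≡28) mod 29; (27|29)=-1, (28|29)=+1; (−1)^{1·0·14}·(-1)^0·(+1)^1 = +1.
v=19: a=19^1·(≡7), b=19^0·(≡11) mod 19; (7|19)=+1, (11|19)=+1; (−1)^{1·0·9}·(+1)^0·(+1)^1 = +1.
(-3857, 62 / ℚ) ramifies at {2, 7}: a division algebra.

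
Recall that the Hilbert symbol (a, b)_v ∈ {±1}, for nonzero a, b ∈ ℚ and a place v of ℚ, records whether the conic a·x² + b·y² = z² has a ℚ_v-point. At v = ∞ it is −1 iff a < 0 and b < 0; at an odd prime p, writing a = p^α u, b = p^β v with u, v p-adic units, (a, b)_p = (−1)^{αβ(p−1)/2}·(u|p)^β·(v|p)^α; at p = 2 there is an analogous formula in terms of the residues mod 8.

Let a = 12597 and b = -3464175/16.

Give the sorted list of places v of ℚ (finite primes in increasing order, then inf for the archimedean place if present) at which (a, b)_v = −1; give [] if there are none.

[3, 11, 13, 17]

Mod squares: a ≡ 12597, b ≡ -138567. Check v ∈ {∞, 2, 3, 5, 11, 13, 17, 19}.
v=∞: 12597 > 0 and -138567 < 0  ⇒  (a,b)_∞ = +1.
v=13: a=13^1·(≡7), b=13^1·(≡4) mod 13; (7|13)=-1, (4|13)=+1; (−1)^{1·1·6}·(-1)^1·(+1)^1 = -1.
v=3: a=3^1·(≡2), b=3^1·(≡2) mod 3; (2|3)=-1, (2|3)=-1; (−1)^{1·1·1}·(-1)^1·(-1)^1 = -1.
v=17: a=17^1·(≡10), b=17^1·(≡13) mod 17; (10|17)=-1, (13|17)=+1; (−1)^{1·1·8}·(-1)^1·(+1)^1 = -1.
v=5: a=5^0·(≡2), b=5^2·(≡3) mod 5; (2|5)=-1, (3|5)=-1; (−1)^{0·2·2}·(-1)^2·(-1)^0 = +1.
v=11: a=11^0·(≡2), b=11^1·(≡1) mod 11; (2|11)=-1, (1|11)=+1; (−1)^{0·1·5}·(-1)^1·(+1)^0 = -1.
v=2: v_2(a)=0, v_2(b)=-4; units ≡ 5, 1 (mod 8); ε·ε+αω+βω = 0·0+0·0+-4·1 ≡ 0  ⇒  (a,b)_2 = +1.
v=19: a=19^1·(≡17), b=19^1·(≡13) mod 19; (17|19)=+1, (13|19)=-1; (−1)^{1·1·9}·(+1)^1·(-1)^1 = +1.
(12597, -138567 / ℚ) ramifies at {3, 11, 13, 17}: a division algebra.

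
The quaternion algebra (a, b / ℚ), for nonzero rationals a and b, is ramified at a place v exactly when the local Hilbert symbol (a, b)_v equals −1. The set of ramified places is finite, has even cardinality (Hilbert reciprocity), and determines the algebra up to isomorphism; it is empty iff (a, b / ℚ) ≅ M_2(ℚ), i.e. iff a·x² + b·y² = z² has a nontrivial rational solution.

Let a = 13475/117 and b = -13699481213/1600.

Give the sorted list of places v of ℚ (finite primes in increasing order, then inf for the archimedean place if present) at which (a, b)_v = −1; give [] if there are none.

Mod squares: a ≡ 143, b ≡ -7733. Check v ∈ {∞, 2, 3, 5, 7, 11, 13, 19, 37}.
v=∞: 143 > 0 and -7733 < 0  ⇒  (a,b)_∞ = +1.
v=19: a=19^0·(≡14), b=19^1·(≡17) mod 19; (14|19)=-1, (17|19)=+1; (−1)^{0·1·9}·(-1)^1·(+1)^0 = -1.
v=7: a=7^2·(≡6), b=7^0·(≡4) mod 7; (6|7)=-1, (4|7)=+1; (−1)^{2·0·3}·(-1)^0·(+1)^2 = +1.
v=5: a=5^2·(≡2), b=5^-2·(≡3) mod 5; (2|5)=-1, (3|5)=-1; (−1)^{2·-2·2}·(-1)^-2·(-1)^2 = +1.
v=2: v_2(a)=0, v_2(b)=-6; units ≡ 7, 3 (mod 8); ε·ε+αω+βω = 1·1+0·1+-6·0 ≡ 1  ⇒  (a,b)_2 = -1.
v=3: a=3^-2·(≡2), b=3^0·(≡1) mod 3; (2|3)=-1, (1|3)=+1; (−1)^{-2·0·1}·(-1)^0·(+1)^-2 = +1.
v=37: a=37^0·(≡32), b=37^1·(≡22) mod 37; (32|37)=-1, (22|37)=-1; (−1)^{0·1·18}·(-1)^1·(-1)^0 = -1.
v=13: a=13^-1·(≡8), b=13^0·(≡11) mod 13; (8|13)=-1, (11|13)=-1; (−1)^{-1·0·6}·(-1)^0·(-1)^-1 = -1.
v=11: a=11^1·(≡10), b=11^7·(≡9) mod 11; (10|11)=-1, (9|11)=+1; (−1)^{1·7·5}·(-1)^7·(+1)^1 = +1.
|Ram(143, -7733)| = 4, even; anisotropic at {2, 13, 19, 37}.

[2, 13, 19, 37]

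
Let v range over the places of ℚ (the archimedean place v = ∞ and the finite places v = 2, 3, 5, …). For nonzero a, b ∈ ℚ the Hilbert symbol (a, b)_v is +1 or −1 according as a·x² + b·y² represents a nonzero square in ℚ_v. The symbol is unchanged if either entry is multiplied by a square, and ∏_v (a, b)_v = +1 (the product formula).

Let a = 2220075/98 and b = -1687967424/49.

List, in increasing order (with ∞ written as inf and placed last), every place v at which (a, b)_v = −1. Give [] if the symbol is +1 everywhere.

Mod squares: a ≡ 19734, b ≡ -299. Check v ∈ {∞, 2, 3, 5, 7, 11, 13, 23}.
v=2: v_2(a)=-1, v_2(b)=6; units ≡ 3, 5 (mod 8); ε·ε+αω+βω = 1·0+-1·1+6·1 ≡ 1  ⇒  (a,b)_2 = -1.
v=5: a=5^2·(≡1), b=5^0·(≡4) mod 5; (1|5)=+1, (4|5)=+1; (−1)^{2·0·2}·(+1)^0·(+1)^2 = +1.
v=3: a=3^3·(≡2), b=3^6·(≡1) mod 3; (2|3)=-1, (1|3)=+1; (−1)^{3·6·1}·(-1)^6·(+1)^3 = +1.
v=∞: 19734 > 0 and -299 < 0  ⇒  (a,b)_∞ = +1.
v=11: a=11^1·(≡3), b=11^2·(≡9) mod 11; (3|11)=+1, (9|11)=+1; (−1)^{1·2·5}·(+1)^2·(+1)^1 = +1.
v=13: a=13^1·(≡1), b=13^1·(≡4) mod 13; (1|13)=+1, (4|13)=+1; (−1)^{1·1·6}·(+1)^1·(+1)^1 = +1.
v=23: a=23^1·(≡22), b=23^1·(≡10) mod 23; (22|23)=-1, (10|23)=-1; (−1)^{1·1·11}·(-1)^1·(-1)^1 = -1.
v=7: a=7^-2·(≡2), b=7^-2·(≡4) mod 7; (2|7)=+1, (4|7)=+1; (−1)^{-2·-2·3}·(+1)^-2·(+1)^-2 = +1.
Ram(19734, -299) = {2, 23}; no ℚ_2-point on the conic.

[2, 23]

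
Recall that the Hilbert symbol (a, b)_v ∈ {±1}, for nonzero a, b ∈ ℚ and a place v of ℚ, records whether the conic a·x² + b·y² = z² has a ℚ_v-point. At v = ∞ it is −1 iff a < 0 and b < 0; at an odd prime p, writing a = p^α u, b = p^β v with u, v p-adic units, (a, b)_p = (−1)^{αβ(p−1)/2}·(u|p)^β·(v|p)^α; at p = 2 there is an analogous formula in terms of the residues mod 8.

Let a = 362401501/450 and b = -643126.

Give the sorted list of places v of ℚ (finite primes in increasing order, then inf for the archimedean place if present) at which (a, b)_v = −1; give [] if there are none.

Mod squares: a ≡ 27962, b ≡ -643126. Check v ∈ {∞, 2, 3, 5, 7, 11, 23, 31, 41}.
v=7: a=7^2·(≡4), b=7^0·(≡6) mod 7; (4|7)=+1, (6|7)=-1; (−1)^{2·0·3}·(+1)^0·(-1)^2 = +1.
v=41: a=41^1·(≡6), b=41^1·(≡17) mod 41; (6|41)=-1, (17|41)=-1; (−1)^{1·1·20}·(-1)^1·(-1)^1 = +1.
v=2: v_2(a)=-1, v_2(b)=1; units ≡ 5, 5 (mod 8); ε·ε+αω+βω = 0·0+-1·1+1·1 ≡ 0  ⇒  (a,b)_2 = +1.
v=11: a=11^1·(≡3), b=11^1·(≡10) mod 11; (3|11)=+1, (10|11)=-1; (−1)^{1·1·5}·(+1)^1·(-1)^1 = +1.
v=31: a=31^1·(≡15), b=31^1·(≡24) mod 31; (15|31)=-1, (24|31)=-1; (−1)^{1·1·15}·(-1)^1·(-1)^1 = -1.
v=3: a=3^-2·(≡2), b=3^0·(≡2) mod 3; (2|3)=-1, (2|3)=-1; (−1)^{-2·0·1}·(-1)^0·(-1)^-2 = +1.
v=5: a=5^-2·(≡2), b=5^0·(≡4) mod 5; (2|5)=-1, (4|5)=+1; (−1)^{-2·0·2}·(-1)^0·(+1)^-2 = +1.
v=∞: 27962 > 0 and -643126 < 0  ⇒  (a,b)_∞ = +1.
v=23: a=23^2·(≡17), b=23^1·(≡6) mod 23; (17|23)=-1, (6|23)=+1; (−1)^{2·1·11}·(-1)^1·(+1)^2 = -1.
Ram(27962, -643126) = {23, 31}; no ℚ_23-point on the conic.

[23, 31]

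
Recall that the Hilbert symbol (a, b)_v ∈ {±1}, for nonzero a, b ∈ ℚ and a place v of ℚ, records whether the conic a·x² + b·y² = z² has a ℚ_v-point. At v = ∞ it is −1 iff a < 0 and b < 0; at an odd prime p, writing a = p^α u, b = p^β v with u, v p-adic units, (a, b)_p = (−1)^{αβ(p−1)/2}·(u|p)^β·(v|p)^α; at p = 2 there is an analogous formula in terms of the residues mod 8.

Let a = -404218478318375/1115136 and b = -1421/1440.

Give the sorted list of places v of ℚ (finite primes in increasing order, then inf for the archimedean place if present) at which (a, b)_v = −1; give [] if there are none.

(a, b) ≡ (-3335, -290) mod (ℚ^×)²; places V = {2, 3, 5, 7, 11, 23, 29, ∞}.
(a,b)_5: α=3, u≡3; β=-1, v≡3 (mod 5); (3|5)=-1, (3|5)=-1; sign (−1)^0·-1^-1·-1^3 = +1.
(a,b)_29: α=3, u≡28; β=1, v≡2 (mod 29); (28|29)=+1, (2|29)=-1; sign (−1)^0·+1^1·-1^3 = -1.
(a,b)_7: α=8, u≡2; β=2, v≡4 (mod 7); (2|7)=+1, (4|7)=+1; sign (−1)^0·+1^2·+1^8 = +1.
(a,b)_23: α=1, u≡6; β=0, v≡2 (mod 23); (6|23)=+1, (2|23)=+1; sign (−1)^0·+1^0·+1^1 = +1.
(a,b)_∞: sgn(-3335)=−, sgn(-290)=−, so -1.
(a,b)_3: α=-2, u≡1; β=-2, v≡1 (mod 3); (1|3)=+1, (1|3)=+1; sign (−1)^0·+1^-2·+1^-2 = +1.
(a,b)_11: α=-2, u≡3; β=0, v≡2 (mod 11); (3|11)=+1, (2|11)=-1; sign (−1)^0·+1^0·-1^-2 = +1.
(a,b)_2: α=-10, β=-5; u≡1, v≡7 (mod 8); ε(u)ε(v)=0·1, αω(v)=-10·0, βω(u)=-5·0; sum ≡ 0  ⇒  +1.
Ram(-3335, -290) = {29, ∞}; no ℚ_29-point on the conic.

[29, inf]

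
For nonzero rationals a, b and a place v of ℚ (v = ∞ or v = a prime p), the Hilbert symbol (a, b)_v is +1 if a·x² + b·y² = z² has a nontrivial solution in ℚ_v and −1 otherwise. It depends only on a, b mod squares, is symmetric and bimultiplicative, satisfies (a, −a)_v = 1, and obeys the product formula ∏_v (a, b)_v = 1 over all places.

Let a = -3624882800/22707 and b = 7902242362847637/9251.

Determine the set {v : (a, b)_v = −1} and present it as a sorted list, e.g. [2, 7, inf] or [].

[2, 3, 11, 17, 37, 43]

Mod squares: a ≡ -554829, b ≡ 4933247. Check v ∈ {∞, 2, 3, 5, 7, 11, 17, 23, 29, 31, 37, 43}.
v=43: a=43^1·(≡17), b=43^2·(≡18) mod 43; (17|43)=+1, (18|43)=-1; (−1)^{1·2·21}·(+1)^2·(-1)^1 = -1.
v=37: a=37^0·(≡35), b=37^1·(≡29) mod 37; (35|37)=-1, (29|37)=-1; (−1)^{0·1·18}·(-1)^1·(-1)^0 = -1.
v=5: a=5^2·(≡4), b=5^0·(≡2) mod 5; (4|5)=+1, (2|5)=-1; (−1)^{2·0·2}·(+1)^0·(-1)^2 = +1.
v=11: a=11^1·(≡7), b=11^-1·(≡7) mod 11; (7|11)=-1, (7|11)=-1; (−1)^{1·-1·5}·(-1)^-1·(-1)^1 = -1.
v=23: a=23^1·(≡6), b=23^1·(≡5) mod 23; (6|23)=+1, (5|23)=-1; (−1)^{1·1·11}·(+1)^1·(-1)^1 = +1.
v=3: a=3^-3·(≡1), b=3^4·(≡2) mod 3; (1|3)=+1, (2|3)=-1; (−1)^{-3·4·1}·(+1)^4·(-1)^-3 = -1.
v=7: a=7^2·(≡3), b=7^6·(≡1) mod 7; (3|7)=-1, (1|7)=+1; (−1)^{2·6·3}·(-1)^6·(+1)^2 = +1.
v=∞: -554829 < 0 and 4933247 > 0  ⇒  (a,b)_∞ = +1.
v=29: a=29^-2·(≡9), b=29^-2·(≡22) mod 29; (9|29)=+1, (22|29)=+1; (−1)^{-2·-2·14}·(+1)^-2·(+1)^-2 = +1.
v=17: a=17^1·(≡7), b=17^1·(≡9) mod 17; (7|17)=-1, (9|17)=+1; (−1)^{1·1·8}·(-1)^1·(+1)^1 = -1.
v=31: a=31^0·(≡14), b=31^1·(≡4) mod 31; (14|31)=+1, (4|31)=+1; (−1)^{0·1·15}·(+1)^1·(+1)^0 = +1.
v=2: v_2(a)=4, v_2(b)=0; units ≡ 3, 7 (mod 8); ε·ε+αω+βω = 1·1+4·0+0·1 ≡ 1  ⇒  (a,b)_2 = -1.
|Ram(-554829, 4933247)| = 6, even; anisotropic at {2, 3, 11, 17, 37, 43}.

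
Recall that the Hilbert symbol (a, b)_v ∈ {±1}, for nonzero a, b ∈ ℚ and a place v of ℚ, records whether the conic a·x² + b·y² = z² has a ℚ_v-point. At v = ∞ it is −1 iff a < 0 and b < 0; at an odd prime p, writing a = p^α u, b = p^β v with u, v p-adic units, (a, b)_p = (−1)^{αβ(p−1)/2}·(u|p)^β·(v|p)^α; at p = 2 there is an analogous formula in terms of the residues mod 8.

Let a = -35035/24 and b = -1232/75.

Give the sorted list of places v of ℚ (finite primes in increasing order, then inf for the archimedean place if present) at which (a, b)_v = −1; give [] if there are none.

Mod squares: a ≡ -4290, b ≡ -231. Check v ∈ {∞, 2, 3, 5, 7, 11, 13}.
v=11: a=11^1·(≡8), b=11^1·(≡1) mod 11; (8|11)=-1, (1|11)=+1; (−1)^{1·1·5}·(-1)^1·(+1)^1 = +1.
v=5: a=5^1·(≡2), b=5^-2·(≡1) mod 5; (2|5)=-1, (1|5)=+1; (−1)^{1·-2·2}·(-1)^-2·(+1)^1 = +1.
v=∞: -4290 < 0 and -231 < 0  ⇒  (a,b)_∞ = -1.
v=2: v_2(a)=-3, v_2(b)=4; units ≡ 7, 1 (mod 8); ε·ε+αω+βω = 1·0+-3·0+4·0 ≡ 0  ⇒  (a,b)_2 = +1.
v=7: a=7^2·(≡2), b=7^1·(≡4) mod 7; (2|7)=+1, (4|7)=+1; (−1)^{2·1·3}·(+1)^1·(+1)^2 = +1.
v=3: a=3^-1·(≡1), b=3^-1·(≡1) mod 3; (1|3)=+1, (1|3)=+1; (−1)^{-1·-1·1}·(+1)^-1·(+1)^-1 = -1.
v=13: a=13^1·(≡2), b=13^0·(≡12) mod 13; (2|13)=-1, (12|13)=+1; (−1)^{1·0·6}·(-1)^0·(+1)^1 = +1.
(-4290, -231 / ℚ) ramifies at {3, ∞}: a division algebra.

[3, inf]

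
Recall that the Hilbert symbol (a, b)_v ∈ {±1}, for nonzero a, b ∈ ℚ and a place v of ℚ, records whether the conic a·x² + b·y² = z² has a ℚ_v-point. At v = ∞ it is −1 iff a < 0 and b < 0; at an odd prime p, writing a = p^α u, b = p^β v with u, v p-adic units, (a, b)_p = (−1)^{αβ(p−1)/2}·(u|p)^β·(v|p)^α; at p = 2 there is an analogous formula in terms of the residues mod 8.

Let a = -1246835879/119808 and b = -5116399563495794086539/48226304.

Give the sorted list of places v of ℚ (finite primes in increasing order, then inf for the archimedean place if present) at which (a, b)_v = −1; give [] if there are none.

[2, 17, 37, inf]

(a, b) ≡ (-155363, -11544666) mod (ℚ^×)²; places V = {2, 3, 7, 13, 17, 19, 23, 29, 37, ∞}.
(a,b)_37: α=1, u≡19; β=3, v≡1 (mod 37); (19|37)=-1, (1|37)=+1; sign (−1)^0·-1^3·+1^1 = -1.
(a,b)_19: α=3, u≡14; β=3, v≡11 (mod 19); (14|19)=-1, (11|19)=+1; sign (−1)^1·-1^3·+1^3 = +1.
(a,b)_∞: sgn(-155363)=−, sgn(-11544666)=−, so -1.
(a,b)_17: α=3, u≡3; β=3, v≡13 (mod 17); (3|17)=-1, (13|17)=+1; sign (−1)^0·-1^3·+1^3 = -1.
(a,b)_29: α=0, u≡14; β=-2, v≡12 (mod 29); (14|29)=-1, (12|29)=-1; sign (−1)^0·-1^-2·-1^0 = +1.
(a,b)_23: α=0, u≡9; β=1, v≡19 (mod 23); (9|23)=+1, (19|23)=-1; sign (−1)^0·+1^1·-1^0 = +1.
(a,b)_13: α=-1, u≡3; β=6, v≡4 (mod 13); (3|13)=+1, (4|13)=+1; sign (−1)^0·+1^6·+1^-1 = +1.
(a,b)_7: α=0, u≡4; β=-1, v≡1 (mod 7); (4|7)=+1, (1|7)=+1; sign (−1)^0·+1^-1·+1^0 = +1.
(a,b)_3: α=-2, u≡1; β=3, v≡1 (mod 3); (1|3)=+1, (1|3)=+1; sign (−1)^0·+1^3·+1^-2 = +1.
(a,b)_2: α=-10, β=-13; u≡5, v≡3 (mod 8); ε(u)ε(v)=0·1, αω(v)=-10·1, βω(u)=-13·1; sum ≡ 1  ⇒  -1.
(-155363, -11544666 / ℚ) ramifies at {2, 17, 37, ∞}: a division algebra.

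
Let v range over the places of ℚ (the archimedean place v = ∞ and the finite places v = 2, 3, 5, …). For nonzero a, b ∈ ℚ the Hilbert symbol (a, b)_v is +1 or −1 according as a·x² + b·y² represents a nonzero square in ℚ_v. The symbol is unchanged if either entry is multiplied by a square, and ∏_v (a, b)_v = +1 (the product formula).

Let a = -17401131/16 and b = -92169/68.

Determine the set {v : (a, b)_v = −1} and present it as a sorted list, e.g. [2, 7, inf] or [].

Mod squares: a ≡ -19, b ≡ -3553. Check v ∈ {∞, 2, 3, 7, 11, 17, 19, 29}.
v=∞: -19 < 0 and -3553 < 0  ⇒  (a,b)_∞ = -1.
v=2: v_2(a)=-4, v_2(b)=-2; units ≡ 5, 7 (mod 8); ε·ε+αω+βω = 0·1+-4·0+-2·1 ≡ 0  ⇒  (a,b)_2 = +1.
v=7: a=7^0·(≡4), b=7^2·(≡6) mod 7; (4|7)=+1, (6|7)=-1; (−1)^{0·2·3}·(+1)^2·(-1)^0 = +1.
v=17: a=17^0·(≡16), b=17^-1·(≡14) mod 17; (16|17)=+1, (14|17)=-1; (−1)^{0·-1·8}·(+1)^-1·(-1)^0 = +1.
v=11: a=11^2·(≡5), b=11^1·(≡7) mod 11; (5|11)=+1, (7|11)=-1; (−1)^{2·1·5}·(+1)^1·(-1)^2 = +1.
v=3: a=3^2·(≡2), b=3^2·(≡2) mod 3; (2|3)=-1, (2|3)=-1; (−1)^{2·2·1}·(-1)^2·(-1)^2 = +1.
v=29: a=29^2·(≡10), b=29^0·(≡8) mod 29; (10|29)=-1, (8|29)=-1; (−1)^{2·0·14}·(-1)^0·(-1)^2 = +1.
v=19: a=19^1·(≡10), b=19^1·(≡15) mod 19; (10|19)=-1, (15|19)=-1; (−1)^{1·1·9}·(-1)^1·(-1)^1 = -1.
Ram(-19, -3553) = {19, ∞}; no ℚ_19-point on the conic.

[19, inf]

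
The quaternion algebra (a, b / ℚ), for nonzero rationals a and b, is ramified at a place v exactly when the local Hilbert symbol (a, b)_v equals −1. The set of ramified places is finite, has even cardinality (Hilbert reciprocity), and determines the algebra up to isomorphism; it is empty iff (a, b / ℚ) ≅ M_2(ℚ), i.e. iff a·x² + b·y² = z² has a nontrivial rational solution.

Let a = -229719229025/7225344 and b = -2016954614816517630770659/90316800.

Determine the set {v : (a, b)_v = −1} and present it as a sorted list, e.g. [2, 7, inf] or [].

[11, 17, 41, inf]

Mod squares: a ≡ -262769, b ≡ -5780918. Check v ∈ {∞, 2, 3, 5, 7, 11, 13, 17, 29, 41}.
v=3: a=3^-2·(≡1), b=3^-2·(≡1) mod 3; (1|3)=+1, (1|3)=+1; (−1)^{-2·-2·1}·(+1)^-2·(+1)^-2 = +1.
v=17: a=17^3·(≡1), b=17^7·(≡14) mod 17; (1|17)=+1, (14|17)=-1; (−1)^{3·7·8}·(+1)^7·(-1)^3 = -1.
v=7: a=7^-2·(≡1), b=7^-2·(≡2) mod 7; (1|7)=+1, (2|7)=+1; (−1)^{-2·-2·3}·(+1)^-2·(+1)^-2 = +1.
v=13: a=13^1·(≡6), b=13^3·(≡11) mod 13; (6|13)=-1, (11|13)=-1; (−1)^{1·3·6}·(-1)^3·(-1)^1 = +1.
v=41: a=41^1·(≡3), b=41^3·(≡25) mod 41; (3|41)=-1, (25|41)=+1; (−1)^{1·3·20}·(-1)^3·(+1)^1 = -1.
v=11: a=11^2·(≡7), b=11^3·(≡1) mod 11; (7|11)=-1, (1|11)=+1; (−1)^{2·3·5}·(-1)^3·(+1)^2 = -1.
v=2: v_2(a)=-14, v_2(b)=-13; units ≡ 7, 5 (mod 8); ε·ε+αω+βω = 1·0+-14·1+-13·0 ≡ 0  ⇒  (a,b)_2 = +1.
v=∞: -262769 < 0 and -5780918 < 0  ⇒  (a,b)_∞ = -1.
v=5: a=5^2·(≡1), b=5^-2·(≡3) mod 5; (1|5)=+1, (3|5)=-1; (−1)^{2·-2·2}·(+1)^-2·(-1)^2 = +1.
v=29: a=29^1·(≡24), b=29^3·(≡20) mod 29; (24|29)=+1, (20|29)=+1; (−1)^{1·3·14}·(+1)^3·(+1)^1 = +1.
|Ram(-262769, -5780918)| = 4, even; anisotropic at {11, 17, 41, ∞}.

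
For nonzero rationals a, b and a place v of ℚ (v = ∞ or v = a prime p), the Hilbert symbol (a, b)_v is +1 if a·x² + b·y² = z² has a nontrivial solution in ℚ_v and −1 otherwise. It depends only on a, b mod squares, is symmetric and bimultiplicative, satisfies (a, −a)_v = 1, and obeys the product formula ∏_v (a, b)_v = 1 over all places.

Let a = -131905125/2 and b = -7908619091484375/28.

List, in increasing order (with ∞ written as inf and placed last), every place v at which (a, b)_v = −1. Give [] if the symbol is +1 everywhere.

[2, 3, 7, 17, 19, inf]

(a, b) ≡ (-9690, -385) mod (ℚ^×)²; places V = {2, 3, 5, 7, 11, 17, 19, ∞}.
(a,b)_17: α=1, u≡16; β=2, v≡7 (mod 17); (16|17)=+1, (7|17)=-1; sign (−1)^0·+1^2·-1^1 = -1.
(a,b)_5: α=3, u≡2; β=7, v≡3 (mod 5); (2|5)=-1, (3|5)=-1; sign (−1)^0·-1^7·-1^3 = +1.
(a,b)_11: α=2, u≡4; β=3, v≡9 (mod 11); (4|11)=+1, (9|11)=+1; sign (−1)^0·+1^3·+1^2 = +1.
(a,b)_3: α=3, u≡1; β=6, v≡2 (mod 3); (1|3)=+1, (2|3)=-1; sign (−1)^0·+1^6·-1^3 = -1.
(a,b)_∞: sgn(-9690)=−, sgn(-385)=−, so -1.
(a,b)_19: α=1, u≡8; β=2, v≡3 (mod 19); (8|19)=-1, (3|19)=-1; sign (−1)^0·-1^2·-1^1 = -1.
(a,b)_2: α=-1, β=-2; u≡3, v≡7 (mod 8); ε(u)ε(v)=1·1, αω(v)=-1·0, βω(u)=-2·1; sum ≡ 1  ⇒  -1.
(a,b)_7: α=0, u≡6; β=-1, v≡4 (mod 7); (6|7)=-1, (4|7)=+1; sign (−1)^0·-1^-1·+1^0 = -1.
(-9690, -385 / ℚ) ramifies at {2, 3, 7, 17, 19, ∞}: a division algebra.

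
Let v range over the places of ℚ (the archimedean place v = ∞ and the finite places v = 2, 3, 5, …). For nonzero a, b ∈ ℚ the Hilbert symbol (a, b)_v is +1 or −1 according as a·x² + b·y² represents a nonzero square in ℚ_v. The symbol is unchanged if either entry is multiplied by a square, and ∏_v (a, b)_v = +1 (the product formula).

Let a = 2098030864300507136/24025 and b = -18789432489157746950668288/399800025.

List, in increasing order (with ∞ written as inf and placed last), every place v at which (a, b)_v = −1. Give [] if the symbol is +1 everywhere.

[7, 13, 19, 23]

(a, b) ≡ (391391, -6118) mod (ℚ^×)²; places V = {2, 3, 5, 7, 11, 13, 17, 19, 23, 31, 43, ∞}.
(a,b)_43: α=0, u≡3; β=-2, v≡35 (mod 43); (3|43)=-1, (35|43)=+1; sign (−1)^0·-1^-2·+1^0 = +1.
(a,b)_5: α=-2, u≡1; β=-2, v≡2 (mod 5); (1|5)=+1, (2|5)=-1; sign (−1)^0·+1^-2·-1^-2 = +1.
(a,b)_3: α=0, u≡2; β=-2, v≡2 (mod 3); (2|3)=-1, (2|3)=-1; sign (−1)^0·-1^-2·-1^0 = +1.
(a,b)_19: α=2, u≡14; β=3, v≡9 (mod 19); (14|19)=-1, (9|19)=+1; sign (−1)^0·-1^3·+1^2 = -1.
(a,b)_7: α=3, u≡2; β=3, v≡4 (mod 7); (2|7)=+1, (4|7)=+1; sign (−1)^1·+1^3·+1^3 = -1.
(a,b)_23: α=1, u≡10; β=1, v≡7 (mod 23); (10|23)=-1, (7|23)=-1; sign (−1)^1·-1^1·-1^1 = -1.
(a,b)_17: α=3, u≡10; β=4, v≡16 (mod 17); (10|17)=-1, (16|17)=+1; sign (−1)^0·-1^4·+1^3 = +1.
(a,b)_11: α=1, u≡10; β=2, v≡1 (mod 11); (10|11)=-1, (1|11)=+1; sign (−1)^0·-1^2·+1^1 = +1.
(a,b)_31: α=-2, u≡10; β=-2, v≡8 (mod 31); (10|31)=+1, (8|31)=+1; sign (−1)^0·+1^-2·+1^-2 = +1.
(a,b)_2: α=20, β=35; u≡7, v≡5 (mod 8); ε(u)ε(v)=1·0, αω(v)=20·1, βω(u)=35·0; sum ≡ 0  ⇒  +1.
(a,b)_13: α=1, u≡4; β=0, v≡2 (mod 13); (4|13)=+1, (2|13)=-1; sign (−1)^0·+1^0·-1^1 = -1.
(a,b)_∞: sgn(391391)=+, sgn(-6118)=−, so +1.
Ram(391391, -6118) = {7, 13, 19, 23}; no ℚ_7-point on the conic.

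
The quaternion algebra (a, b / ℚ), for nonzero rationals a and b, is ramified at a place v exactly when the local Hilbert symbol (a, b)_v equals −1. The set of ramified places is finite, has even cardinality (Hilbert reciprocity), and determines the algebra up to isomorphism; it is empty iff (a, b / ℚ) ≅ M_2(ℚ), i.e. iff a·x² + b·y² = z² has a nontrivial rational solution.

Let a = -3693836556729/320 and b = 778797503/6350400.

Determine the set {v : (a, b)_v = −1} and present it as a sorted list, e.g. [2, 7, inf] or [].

[2, 5, 17, 31]

Mod squares: a ≡ -60605, b ≡ 23. Check v ∈ {∞, 2, 3, 5, 7, 11, 17, 23, 31}.
v=3: a=3^2·(≡1), b=3^-4·(≡2) mod 3; (1|3)=+1, (2|3)=-1; (−1)^{2·-4·1}·(+1)^-4·(-1)^2 = +1.
v=7: a=7^0·(≡2), b=7^-2·(≡4) mod 7; (2|7)=+1, (4|7)=+1; (−1)^{0·-2·3}·(+1)^-2·(+1)^0 = +1.
v=5: a=5^-1·(≡4), b=5^-2·(≡3) mod 5; (4|5)=+1, (3|5)=-1; (−1)^{-1·-2·2}·(+1)^-2·(-1)^-1 = -1.
v=11: a=11^2·(≡9), b=11^2·(≡1) mod 11; (9|11)=+1, (1|11)=+1; (−1)^{2·2·5}·(+1)^2·(+1)^2 = +1.
v=31: a=31^1·(≡13), b=31^0·(≡23) mod 31; (13|31)=-1, (23|31)=-1; (−1)^{1·0·15}·(-1)^0·(-1)^1 = -1.
v=17: a=17^1·(≡10), b=17^0·(≡3) mod 17; (10|17)=-1, (3|17)=-1; (−1)^{1·0·8}·(-1)^0·(-1)^1 = -1.
v=∞: -60605 < 0 and 23 > 0  ⇒  (a,b)_∞ = +1.
v=23: a=23^5·(≡15), b=23^5·(≡18) mod 23; (15|23)=-1, (18|23)=+1; (−1)^{5·5·11}·(-1)^5·(+1)^5 = +1.
v=2: v_2(a)=-6, v_2(b)=-6; units ≡ 3, 7 (mod 8); ε·ε+αω+βω = 1·1+-6·0+-6·1 ≡ 1  ⇒  (a,b)_2 = -1.
Ram(-60605, 23) = {2, 5, 17, 31}; no ℚ_2-point on the conic.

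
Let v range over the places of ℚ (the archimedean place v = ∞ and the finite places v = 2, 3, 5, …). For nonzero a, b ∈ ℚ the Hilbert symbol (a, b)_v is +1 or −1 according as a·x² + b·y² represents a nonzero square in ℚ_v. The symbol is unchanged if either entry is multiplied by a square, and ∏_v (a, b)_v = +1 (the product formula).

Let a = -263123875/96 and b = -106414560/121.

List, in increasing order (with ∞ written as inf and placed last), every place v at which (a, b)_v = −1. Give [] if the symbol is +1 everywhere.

Mod squares: a ≡ -3570, b ≡ -82110. Check v ∈ {∞, 2, 3, 5, 7, 11, 17, 19, 23}.
v=23: a=23^0·(≡3), b=23^1·(≡1) mod 23; (3|23)=+1, (1|23)=+1; (−1)^{0·1·11}·(+1)^1·(+1)^0 = +1.
v=5: a=5^3·(≡4), b=5^1·(≡3) mod 5; (4|5)=+1, (3|5)=-1; (−1)^{3·1·2}·(+1)^1·(-1)^3 = -1.
v=7: a=7^3·(≡1), b=7^1·(≡1) mod 7; (1|7)=+1, (1|7)=+1; (−1)^{3·1·3}·(+1)^1·(+1)^3 = -1.
v=17: a=17^1·(≡12), b=17^1·(≡13) mod 17; (12|17)=-1, (13|17)=+1; (−1)^{1·1·8}·(-1)^1·(+1)^1 = -1.
v=∞: -3570 < 0 and -82110 < 0  ⇒  (a,b)_∞ = -1.
v=11: a=11^0·(≡1), b=11^-2·(≡1) mod 11; (1|11)=+1, (1|11)=+1; (−1)^{0·-2·5}·(+1)^-2·(+1)^0 = +1.
v=2: v_2(a)=-5, v_2(b)=5; units ≡ 7, 1 (mod 8); ε·ε+αω+βω = 1·0+-5·0+5·0 ≡ 0  ⇒  (a,b)_2 = +1.
v=3: a=3^-1·(≡1), b=3^5·(≡2) mod 3; (1|3)=+1, (2|3)=-1; (−1)^{-1·5·1}·(+1)^5·(-1)^-1 = +1.
v=19: a=19^2·(≡3), b=19^0·(≡10) mod 19; (3|19)=-1, (10|19)=-1; (−1)^{2·0·9}·(-1)^0·(-1)^2 = +1.
(-3570, -82110 / ℚ) ramifies at {5, 7, 17, ∞}: a division algebra.

[5, 7, 17, inf]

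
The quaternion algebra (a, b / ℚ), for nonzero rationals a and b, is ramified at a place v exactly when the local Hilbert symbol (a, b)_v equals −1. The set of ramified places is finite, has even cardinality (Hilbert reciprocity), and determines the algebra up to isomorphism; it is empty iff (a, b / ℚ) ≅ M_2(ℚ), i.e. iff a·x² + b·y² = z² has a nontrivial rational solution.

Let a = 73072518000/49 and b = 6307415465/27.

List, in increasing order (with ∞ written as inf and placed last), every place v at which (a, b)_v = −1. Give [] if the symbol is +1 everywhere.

[2, 3, 19, 31]

(a, b) ≡ (190095, 310155) mod (ℚ^×)²; places V = {2, 3, 5, 7, 13, 19, 23, 29, 31, ∞}.
(a,b)_29: α=1, u≡22; β=1, v≡22 (mod 29); (22|29)=+1, (22|29)=+1; sign (−1)^0·+1^1·+1^1 = +1.
(a,b)_∞: sgn(190095)=+, sgn(310155)=+, so +1.
(a,b)_7: α=-2, u≡6; β=0, v≡6 (mod 7); (6|7)=-1, (6|7)=-1; sign (−1)^0·-1^0·-1^-2 = +1.
(a,b)_31: α=2, u≡15; β=1, v≡11 (mod 31); (15|31)=-1, (11|31)=-1; sign (−1)^0·-1^1·-1^2 = -1.
(a,b)_5: α=3, u≡1; β=1, v≡4 (mod 5); (1|5)=+1, (4|5)=+1; sign (−1)^0·+1^1·+1^3 = +1.
(a,b)_3: α=1, u≡2; β=-3, v≡2 (mod 3); (2|3)=-1, (2|3)=-1; sign (−1)^1·-1^-3·-1^1 = -1.
(a,b)_23: α=1, u≡18; β=1, v≡21 (mod 23); (18|23)=+1, (21|23)=-1; sign (−1)^1·+1^1·-1^1 = +1.
(a,b)_13: α=0, u≡4; β=2, v≡12 (mod 13); (4|13)=+1, (12|13)=+1; sign (−1)^0·+1^2·+1^0 = +1.
(a,b)_19: α=1, u≡11; β=2, v≡8 (mod 19); (11|19)=+1, (8|19)=-1; sign (−1)^0·+1^2·-1^1 = -1.
(a,b)_2: α=4, β=0; u≡7, v≡3 (mod 8); ε(u)ε(v)=1·1, αω(v)=4·1, βω(u)=0·0; sum ≡ 1  ⇒  -1.
|Ram(190095, 310155)| = 4, even; anisotropic at {2, 3, 19, 31}.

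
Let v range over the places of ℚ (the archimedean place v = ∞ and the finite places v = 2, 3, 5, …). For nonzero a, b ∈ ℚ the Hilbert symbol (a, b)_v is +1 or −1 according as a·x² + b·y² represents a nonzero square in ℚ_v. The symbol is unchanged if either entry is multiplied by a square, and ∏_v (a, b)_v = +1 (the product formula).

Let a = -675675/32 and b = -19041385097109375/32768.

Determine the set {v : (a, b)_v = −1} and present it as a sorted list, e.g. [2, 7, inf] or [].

Mod squares: a ≡ -6006, b ≡ -30030. Check v ∈ {∞, 2, 3, 5, 7, 11, 13}.
v=7: a=7^1·(≡3), b=7^3·(≡4) mod 7; (3|7)=-1, (4|7)=+1; (−1)^{1·3·3}·(-1)^3·(+1)^1 = +1.
v=2: v_2(a)=-5, v_2(b)=-15; units ≡ 5, 1 (mod 8); ε·ε+αω+βω = 0·0+-5·0+-15·1 ≡ 1  ⇒  (a,b)_2 = -1.
v=3: a=3^3·(≡2), b=3^5·(≡1) mod 3; (2|3)=-1, (1|3)=+1; (−1)^{3·5·1}·(-1)^5·(+1)^3 = +1.
v=13: a=13^1·(≡2), b=13^3·(≡9) mod 13; (2|13)=-1, (9|13)=+1; (−1)^{1·3·6}·(-1)^3·(+1)^1 = -1.
v=∞: -6006 < 0 and -30030 < 0  ⇒  (a,b)_∞ = -1.
v=5: a=5^2·(≡4), b=5^7·(≡4) mod 5; (4|5)=+1, (4|5)=+1; (−1)^{2·7·2}·(+1)^7·(+1)^2 = +1.
v=11: a=11^1·(≡1), b=11^3·(≡4) mod 11; (1|11)=+1, (4|11)=+1; (−1)^{1·3·5}·(+1)^3·(+1)^1 = -1.
(-6006, -30030 / ℚ) ramifies at {2, 11, 13, ∞}: a division algebra.

[2, 11, 13, inf]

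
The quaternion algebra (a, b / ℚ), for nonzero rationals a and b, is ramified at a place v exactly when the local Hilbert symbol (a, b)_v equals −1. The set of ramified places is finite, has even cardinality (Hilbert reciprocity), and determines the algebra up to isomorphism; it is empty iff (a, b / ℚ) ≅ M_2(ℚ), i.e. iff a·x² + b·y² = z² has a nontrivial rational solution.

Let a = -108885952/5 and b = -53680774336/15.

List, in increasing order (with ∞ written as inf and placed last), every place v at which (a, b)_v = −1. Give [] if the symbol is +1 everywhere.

Mod squares: a ≡ -35, b ≡ -51765. Check v ∈ {∞, 2, 3, 5, 7, 17, 29}.
v=7: a=7^1·(≡1), b=7^1·(≡1) mod 7; (1|7)=+1, (1|7)=+1; (−1)^{1·1·3}·(+1)^1·(+1)^1 = -1.
v=5: a=5^-1·(≡3), b=5^-1·(≡3) mod 5; (3|5)=-1, (3|5)=-1; (−1)^{-1·-1·2}·(-1)^-1·(-1)^-1 = +1.
v=2: v_2(a)=6, v_2(b)=6; units ≡ 5, 3 (mod 8); ε·ε+αω+βω = 0·1+6·1+6·1 ≡ 0  ⇒  (a,b)_2 = +1.
v=∞: -35 < 0 and -51765 < 0  ⇒  (a,b)_∞ = -1.
v=29: a=29^2·(≡20), b=29^3·(≡7) mod 29; (20|29)=+1, (7|29)=+1; (−1)^{2·3·14}·(+1)^3·(+1)^2 = +1.
v=3: a=3^0·(≡1), b=3^-1·(≡1) mod 3; (1|3)=+1, (1|3)=+1; (−1)^{0·-1·1}·(+1)^-1·(+1)^0 = +1.
v=17: a=17^2·(≡4), b=17^3·(≡16) mod 17; (4|17)=+1, (16|17)=+1; (−1)^{2·3·8}·(+1)^3·(+1)^2 = +1.
(-35, -51765 / ℚ) ramifies at {7, ∞}: a division algebra.

[7, inf]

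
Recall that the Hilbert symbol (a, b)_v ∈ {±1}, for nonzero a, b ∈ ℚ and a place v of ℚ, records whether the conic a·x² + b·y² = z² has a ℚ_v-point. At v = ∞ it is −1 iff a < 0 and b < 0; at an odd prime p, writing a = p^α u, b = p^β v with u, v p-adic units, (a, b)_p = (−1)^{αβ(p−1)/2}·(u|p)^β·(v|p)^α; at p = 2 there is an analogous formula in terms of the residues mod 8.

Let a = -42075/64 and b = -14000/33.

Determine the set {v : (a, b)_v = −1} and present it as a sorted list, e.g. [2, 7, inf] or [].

[3, 5, 11, inf]

(a, b) ≡ (-187, -1155) mod (ℚ^×)²; places V = {2, 3, 5, 7, 11, 17, ∞}.
(a,b)_17: α=1, u≡11; β=0, v≡9 (mod 17); (11|17)=-1, (9|17)=+1; sign (−1)^0·-1^0·+1^1 = +1.
(a,b)_11: α=1, u≡4; β=-1, v≡1 (mod 11); (4|11)=+1, (1|11)=+1; sign (−1)^1·+1^-1·+1^1 = -1.
(a,b)_2: α=-6, β=4; u≡5, v≡5 (mod 8); ε(u)ε(v)=0·0, αω(v)=-6·1, βω(u)=4·1; sum ≡ 0  ⇒  +1.
(a,b)_3: α=2, u≡2; β=-1, v≡2 (mod 3); (2|3)=-1, (2|3)=-1; sign (−1)^0·-1^-1·-1^2 = -1.
(a,b)_∞: sgn(-187)=−, sgn(-1155)=−, so -1.
(a,b)_5: α=2, u≡3; β=3, v≡1 (mod 5); (3|5)=-1, (1|5)=+1; sign (−1)^0·-1^3·+1^2 = -1.
(a,b)_7: α=0, u≡2; β=1, v≡6 (mod 7); (2|7)=+1, (6|7)=-1; sign (−1)^0·+1^1·-1^0 = +1.
Ram(-187, -1155) = {3, 5, 11, ∞}; no ℚ_3-point on the conic.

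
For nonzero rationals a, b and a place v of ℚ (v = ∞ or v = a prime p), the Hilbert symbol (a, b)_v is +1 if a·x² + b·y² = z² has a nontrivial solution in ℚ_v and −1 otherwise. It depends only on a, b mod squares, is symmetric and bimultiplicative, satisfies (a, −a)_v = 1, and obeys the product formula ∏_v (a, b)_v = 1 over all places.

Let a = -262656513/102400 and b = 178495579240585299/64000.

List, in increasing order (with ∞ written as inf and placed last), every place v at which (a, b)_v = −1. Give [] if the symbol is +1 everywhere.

[2, 5, 11, 19]

(a, b) ≡ (-817, 1527790) mod (ℚ^×)²; places V = {2, 3, 5, 7, 11, 17, 19, 43, ∞}.
(a,b)_11: α=0, u≡2; β=1, v≡3 (mod 11); (2|11)=-1, (3|11)=+1; sign (−1)^0·-1^1·+1^0 = -1.
(a,b)_∞: sgn(-817)=−, sgn(1527790)=+, so +1.
(a,b)_19: α=1, u≡14; β=3, v≡14 (mod 19); (14|19)=-1, (14|19)=-1; sign (−1)^1·-1^3·-1^1 = -1.
(a,b)_2: α=-12, β=-9; u≡7, v≡7 (mod 8); ε(u)ε(v)=1·1, αω(v)=-12·0, βω(u)=-9·0; sum ≡ 1  ⇒  -1.
(a,b)_43: α=1, u≡17; β=3, v≡20 (mod 43); (17|43)=+1, (20|43)=-1; sign (−1)^1·+1^3·-1^1 = +1.
(a,b)_17: α=0, u≡13; β=1, v≡4 (mod 17); (13|17)=+1, (4|17)=+1; sign (−1)^0·+1^1·+1^0 = +1.
(a,b)_7: α=2, u≡1; β=4, v≡5 (mod 7); (1|7)=+1, (5|7)=-1; sign (−1)^0·+1^4·-1^2 = +1.
(a,b)_3: α=8, u≡2; β=6, v≡1 (mod 3); (2|3)=-1, (1|3)=+1; sign (−1)^0·-1^6·+1^8 = +1.
(a,b)_5: α=-2, u≡2; β=-3, v≡2 (mod 5); (2|5)=-1, (2|5)=-1; sign (−1)^0·-1^-3·-1^-2 = -1.
Ram(-817, 1527790) = {2, 5, 11, 19}; no ℚ_2-point on the conic.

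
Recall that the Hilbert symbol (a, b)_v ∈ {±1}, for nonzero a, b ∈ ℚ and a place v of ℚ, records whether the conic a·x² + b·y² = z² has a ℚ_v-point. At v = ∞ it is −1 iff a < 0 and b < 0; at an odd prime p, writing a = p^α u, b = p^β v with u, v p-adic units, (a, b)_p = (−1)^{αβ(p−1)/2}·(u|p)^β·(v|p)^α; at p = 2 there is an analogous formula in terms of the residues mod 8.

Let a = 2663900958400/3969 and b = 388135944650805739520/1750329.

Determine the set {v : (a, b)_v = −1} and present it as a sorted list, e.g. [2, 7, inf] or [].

Mod squares: a ≡ 19, b ≡ 46805. Check v ∈ {∞, 2, 3, 5, 7, 11, 19, 23, 37}.
v=37: a=37^2·(≡31), b=37^3·(≡28) mod 37; (31|37)=-1, (28|37)=+1; (−1)^{2·3·18}·(-1)^3·(+1)^2 = -1.
v=19: a=19^1·(≡4), b=19^2·(≡2) mod 19; (4|19)=+1, (2|19)=-1; (−1)^{1·2·9}·(+1)^2·(-1)^1 = -1.
v=3: a=3^-4·(≡1), b=3^-6·(≡2) mod 3; (1|3)=+1, (2|3)=-1; (−1)^{-4·-6·1}·(+1)^-6·(-1)^-4 = +1.
v=2: v_2(a)=6, v_2(b)=18; units ≡ 3, 5 (mod 8); ε·ε+αω+βω = 1·0+6·1+18·1 ≡ 0  ⇒  (a,b)_2 = +1.
v=∞: 19 > 0 and 46805 > 0  ⇒  (a,b)_∞ = +1.
v=23: a=23^2·(≡11), b=23^3·(≡17) mod 23; (11|23)=-1, (17|23)=-1; (−1)^{2·3·11}·(-1)^3·(-1)^2 = -1.
v=11: a=11^2·(≡10), b=11^3·(≡3) mod 11; (10|11)=-1, (3|11)=+1; (−1)^{2·3·5}·(-1)^3·(+1)^2 = -1.
v=7: a=7^-2·(≡6), b=7^-4·(≡6) mod 7; (6|7)=-1, (6|7)=-1; (−1)^{-2·-4·3}·(-1)^-4·(-1)^-2 = +1.
v=5: a=5^2·(≡4), b=5^1·(≡1) mod 5; (4|5)=+1, (1|5)=+1; (−1)^{2·1·2}·(+1)^1·(+1)^2 = +1.
Ram(19, 46805) = {11, 19, 23, 37}; no ℚ_11-point on the conic.

[11, 19, 23, 37]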